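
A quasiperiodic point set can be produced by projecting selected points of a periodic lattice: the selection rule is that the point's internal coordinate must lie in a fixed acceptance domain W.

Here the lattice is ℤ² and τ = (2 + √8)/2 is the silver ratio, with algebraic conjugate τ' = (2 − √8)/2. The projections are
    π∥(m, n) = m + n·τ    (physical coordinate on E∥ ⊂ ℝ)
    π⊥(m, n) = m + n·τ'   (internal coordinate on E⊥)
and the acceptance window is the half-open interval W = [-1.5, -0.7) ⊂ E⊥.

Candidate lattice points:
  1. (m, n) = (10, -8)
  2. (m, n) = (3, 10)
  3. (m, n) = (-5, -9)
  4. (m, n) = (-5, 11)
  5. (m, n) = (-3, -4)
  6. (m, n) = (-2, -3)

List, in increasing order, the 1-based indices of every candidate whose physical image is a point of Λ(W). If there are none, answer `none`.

τ' = (2−√8)/2 ≈ -0.414214.
candidate 1: (m,n)=(10,-8) → π∥ = 10-8·τ ≈ -9.313708, π⊥ = 10-8·τ' ≈ 13.313708 ∉ [-1.5, -0.7) ⇒ out
candidate 2: (m,n)=(3,10) → π∥ = 3+10·τ ≈ 27.142136, π⊥ = 3+10·τ' ≈ -1.142136 ∈ [-1.5, -0.7) ⇒ IN Λ
candidate 3: (m,n)=(-5,-9) → π∥ = -5-9·τ ≈ -26.727922, π⊥ = -5-9·τ' ≈ -1.272078 ∈ [-1.5, -0.7) ⇒ IN Λ
candidate 4: (m,n)=(-5,11) → π∥ = -5+11·τ ≈ 21.556349, π⊥ = -5+11·τ' ≈ -9.556349 ∉ [-1.5, -0.7) ⇒ out
candidate 5: (m,n)=(-3,-4) → π∥ = -3-4·τ ≈ -12.656854, π⊥ = -3-4·τ' ≈ -1.343146 ∈ [-1.5, -0.7) ⇒ IN Λ
candidate 6: (m,n)=(-2,-3) → π∥ = -2-3·τ ≈ -9.242641, π⊥ = -2-3·τ' ≈ -0.757359 ∈ [-1.5, -0.7) ⇒ IN Λ

2, 3, 5, 6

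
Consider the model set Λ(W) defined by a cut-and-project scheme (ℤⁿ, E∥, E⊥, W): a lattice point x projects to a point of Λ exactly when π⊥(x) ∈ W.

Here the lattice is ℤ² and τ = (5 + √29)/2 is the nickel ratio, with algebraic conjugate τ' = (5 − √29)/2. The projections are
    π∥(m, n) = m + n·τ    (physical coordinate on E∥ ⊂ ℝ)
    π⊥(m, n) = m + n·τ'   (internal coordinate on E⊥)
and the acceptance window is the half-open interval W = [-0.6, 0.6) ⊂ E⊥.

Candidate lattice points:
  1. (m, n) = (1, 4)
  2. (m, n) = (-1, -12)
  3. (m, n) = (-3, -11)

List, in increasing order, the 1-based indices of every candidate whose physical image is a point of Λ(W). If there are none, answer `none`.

1

τ' = (5−√29)/2 ≈ -0.19258.
[1] lift (1,4): star map gives 0.22967; window check -0.6 ≤ 0.22967 < 0.6 is true → IN Λ
[2] lift (-1,-12): star map gives 1.31099; window check -0.6 ≤ 1.31099 < 0.6 is false → out
[3] lift (-3,-11): star map gives -0.88159; window check -0.6 ≤ -0.88159 < 0.6 is false → out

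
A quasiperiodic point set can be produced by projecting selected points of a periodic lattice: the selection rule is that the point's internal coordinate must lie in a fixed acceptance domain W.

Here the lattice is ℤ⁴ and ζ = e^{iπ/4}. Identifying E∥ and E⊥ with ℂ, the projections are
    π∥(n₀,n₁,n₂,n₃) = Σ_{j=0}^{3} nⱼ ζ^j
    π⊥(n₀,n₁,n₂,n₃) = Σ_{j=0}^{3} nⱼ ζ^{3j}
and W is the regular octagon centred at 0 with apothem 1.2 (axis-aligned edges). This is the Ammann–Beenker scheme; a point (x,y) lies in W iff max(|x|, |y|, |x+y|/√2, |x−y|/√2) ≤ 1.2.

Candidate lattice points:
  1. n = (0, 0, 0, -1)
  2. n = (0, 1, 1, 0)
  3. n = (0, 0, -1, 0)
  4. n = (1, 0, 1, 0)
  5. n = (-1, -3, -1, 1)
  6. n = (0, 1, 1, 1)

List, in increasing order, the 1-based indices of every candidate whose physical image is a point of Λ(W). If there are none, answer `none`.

1, 2, 3, 6

With ζ = e^{iπ/4} the internal vectors are ζ^0,ζ^3,ζ^6,ζ^9.
#1 (0, 0, 0, -1): internal (-0.707107, -0.707107); octagon support 1.000000 vs apothem 1.2 → ∈ W
#2 (0, 1, 1, 0): internal (-0.707107, -0.292893); octagon support 0.707107 vs apothem 1.2 → ∈ W
#3 (0, 0, -1, 0): internal (0.000000, 1.000000); octagon support 1.000000 vs apothem 1.2 → ∈ W
#4 (1, 0, 1, 0): internal (1.000000, -1.000000); octagon support 1.414214 vs apothem 1.2 → ∉ W
#5 (-1, -3, -1, 1): internal (1.828427, -0.414214); octagon support 1.828427 vs apothem 1.2 → ∉ W
#6 (0, 1, 1, 1): internal (0.000000, 0.414214); octagon support 0.414214 vs apothem 1.2 → ∈ W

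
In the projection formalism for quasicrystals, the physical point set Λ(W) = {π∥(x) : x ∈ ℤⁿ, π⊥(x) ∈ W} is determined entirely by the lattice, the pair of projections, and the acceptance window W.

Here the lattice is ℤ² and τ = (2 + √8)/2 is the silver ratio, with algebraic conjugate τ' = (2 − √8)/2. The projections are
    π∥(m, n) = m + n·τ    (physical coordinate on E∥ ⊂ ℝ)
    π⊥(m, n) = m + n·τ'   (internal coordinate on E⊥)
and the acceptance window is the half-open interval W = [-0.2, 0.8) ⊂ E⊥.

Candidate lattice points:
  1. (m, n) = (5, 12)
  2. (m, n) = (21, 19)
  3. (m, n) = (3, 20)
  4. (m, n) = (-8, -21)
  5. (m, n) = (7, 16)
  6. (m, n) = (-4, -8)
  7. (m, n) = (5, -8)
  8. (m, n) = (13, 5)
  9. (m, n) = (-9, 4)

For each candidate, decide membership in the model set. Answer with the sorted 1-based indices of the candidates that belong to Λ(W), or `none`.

Compute τ' = (2−√8)/2 = -0.41421, so π⊥(m,n) = m -0.41421·n.
#1 (5,12): internal coord 5 + (12)·τ' = +0.02944; +0.02944 ∈ [-0.2, 0.8) → IN Λ
#2 (21,19): internal coord 21 + (19)·τ' = +13.12994; +13.12994 ∉ [-0.2, 0.8) → out
#3 (3,20): internal coord 3 + (20)·τ' = -5.28427; -5.28427 ∉ [-0.2, 0.8) → out
#4 (-8,-21): internal coord -8 + (-21)·τ' = +0.69848; +0.69848 ∈ [-0.2, 0.8) → IN Λ
#5 (7,16): internal coord 7 + (16)·τ' = +0.37258; +0.37258 ∈ [-0.2, 0.8) → IN Λ
#6 (-4,-8): internal coord -4 + (-8)·τ' = -0.68629; -0.68629 ∉ [-0.2, 0.8) → out
#7 (5,-8): internal coord 5 + (-8)·τ' = +8.31371; +8.31371 ∉ [-0.2, 0.8) → out
#8 (13,5): internal coord 13 + (5)·τ' = +10.92893; +10.92893 ∉ [-0.2, 0.8) → out
#9 (-9,4): internal coord -9 + (4)·τ' = -10.65685; -10.65685 ∉ [-0.2, 0.8) → out

1, 4, 5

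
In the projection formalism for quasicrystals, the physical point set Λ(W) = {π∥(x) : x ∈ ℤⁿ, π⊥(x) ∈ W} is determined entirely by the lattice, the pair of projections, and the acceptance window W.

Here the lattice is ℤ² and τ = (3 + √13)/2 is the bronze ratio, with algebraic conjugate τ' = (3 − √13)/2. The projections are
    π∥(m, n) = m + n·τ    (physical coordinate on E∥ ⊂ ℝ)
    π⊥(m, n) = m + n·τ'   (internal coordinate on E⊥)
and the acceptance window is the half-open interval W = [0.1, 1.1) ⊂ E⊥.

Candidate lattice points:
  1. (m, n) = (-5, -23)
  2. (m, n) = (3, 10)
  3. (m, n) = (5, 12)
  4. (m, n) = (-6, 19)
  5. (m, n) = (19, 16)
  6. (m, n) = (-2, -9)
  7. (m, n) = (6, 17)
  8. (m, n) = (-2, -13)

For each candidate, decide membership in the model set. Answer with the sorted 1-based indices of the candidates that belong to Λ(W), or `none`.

τ' = (3−√13)/2 ≈ -0.3028.
[1] lift (-5,-23): star map gives 1.9638; window check 0.1 ≤ 1.9638 < 1.1 is false → out
[2] lift (3,10): star map gives -0.0278; window check 0.1 ≤ -0.0278 < 1.1 is false → out
[3] lift (5,12): star map gives 1.3667; window check 0.1 ≤ 1.3667 < 1.1 is false → out
[4] lift (-6,19): star map gives -11.7527; window check 0.1 ≤ -11.7527 < 1.1 is false → out
[5] lift (19,16): star map gives 14.1556; window check 0.1 ≤ 14.1556 < 1.1 is false → out
[6] lift (-2,-9): star map gives 0.7250; window check 0.1 ≤ 0.7250 < 1.1 is true → IN Λ
[7] lift (6,17): star map gives 0.8528; window check 0.1 ≤ 0.8528 < 1.1 is true → IN Λ
[8] lift (-2,-13): star map gives 1.9361; window check 0.1 ≤ 1.9361 < 1.1 is false → out

6, 7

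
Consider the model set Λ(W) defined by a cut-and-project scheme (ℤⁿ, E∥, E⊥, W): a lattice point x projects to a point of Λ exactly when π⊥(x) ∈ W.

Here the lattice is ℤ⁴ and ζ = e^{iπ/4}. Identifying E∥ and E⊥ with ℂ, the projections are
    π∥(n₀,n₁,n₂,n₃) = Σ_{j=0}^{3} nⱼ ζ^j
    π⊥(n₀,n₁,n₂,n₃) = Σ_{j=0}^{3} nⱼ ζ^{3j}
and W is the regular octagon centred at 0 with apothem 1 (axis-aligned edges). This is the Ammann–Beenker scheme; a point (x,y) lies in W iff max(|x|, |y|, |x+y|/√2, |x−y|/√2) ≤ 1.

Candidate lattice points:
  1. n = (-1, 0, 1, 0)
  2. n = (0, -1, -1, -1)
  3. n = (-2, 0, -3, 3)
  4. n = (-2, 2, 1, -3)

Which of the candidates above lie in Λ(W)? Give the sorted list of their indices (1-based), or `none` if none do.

With ζ = e^{iπ/4} the internal vectors are ζ^0,ζ^3,ζ^6,ζ^9.
#1 (-1, 0, 1, 0): internal (-1.000000, -1.000000); octagon support 1.414214 vs apothem 1 → ∉ W
#2 (0, -1, -1, -1): internal (0.000000, -0.414214); octagon support 0.414214 vs apothem 1 → ∈ W
#3 (-2, 0, -3, 3): internal (0.121320, 5.121320); octagon support 5.121320 vs apothem 1 → ∉ W
#4 (-2, 2, 1, -3): internal (-5.535534, -1.707107); octagon support 5.535534 vs apothem 1 → ∉ W

2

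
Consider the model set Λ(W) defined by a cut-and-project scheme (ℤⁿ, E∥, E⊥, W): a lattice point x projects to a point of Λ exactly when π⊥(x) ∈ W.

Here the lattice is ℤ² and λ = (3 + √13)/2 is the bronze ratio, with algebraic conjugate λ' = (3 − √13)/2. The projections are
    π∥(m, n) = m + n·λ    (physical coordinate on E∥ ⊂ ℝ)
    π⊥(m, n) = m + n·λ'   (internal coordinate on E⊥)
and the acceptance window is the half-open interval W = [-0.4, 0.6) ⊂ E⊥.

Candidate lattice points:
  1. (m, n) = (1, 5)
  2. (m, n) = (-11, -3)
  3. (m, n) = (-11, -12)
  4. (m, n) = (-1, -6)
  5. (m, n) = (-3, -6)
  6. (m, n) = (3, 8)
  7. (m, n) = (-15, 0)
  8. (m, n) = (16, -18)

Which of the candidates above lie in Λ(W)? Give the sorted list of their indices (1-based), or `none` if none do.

Compute λ' = (3−√13)/2 = -0.3028, so π⊥(m,n) = m -0.3028·n.
[1] lift (1,5): star map gives -0.5139; window check -0.4 ≤ -0.5139 < 0.6 is false → out
[2] lift (-11,-3): star map gives -10.0917; window check -0.4 ≤ -10.0917 < 0.6 is false → out
[3] lift (-11,-12): star map gives -7.3667; window check -0.4 ≤ -7.3667 < 0.6 is false → out
[4] lift (-1,-6): star map gives 0.8167; window check -0.4 ≤ 0.8167 < 0.6 is false → out
[5] lift (-3,-6): star map gives -1.1833; window check -0.4 ≤ -1.1833 < 0.6 is false → out
[6] lift (3,8): star map gives 0.5778; window check -0.4 ≤ 0.5778 < 0.6 is true → IN Λ
[7] lift (-15,0): star map gives -15.0000; window check -0.4 ≤ -15.0000 < 0.6 is false → out
[8] lift (16,-18): star map gives 21.4500; window check -0.4 ≤ 21.4500 < 0.6 is false → out

6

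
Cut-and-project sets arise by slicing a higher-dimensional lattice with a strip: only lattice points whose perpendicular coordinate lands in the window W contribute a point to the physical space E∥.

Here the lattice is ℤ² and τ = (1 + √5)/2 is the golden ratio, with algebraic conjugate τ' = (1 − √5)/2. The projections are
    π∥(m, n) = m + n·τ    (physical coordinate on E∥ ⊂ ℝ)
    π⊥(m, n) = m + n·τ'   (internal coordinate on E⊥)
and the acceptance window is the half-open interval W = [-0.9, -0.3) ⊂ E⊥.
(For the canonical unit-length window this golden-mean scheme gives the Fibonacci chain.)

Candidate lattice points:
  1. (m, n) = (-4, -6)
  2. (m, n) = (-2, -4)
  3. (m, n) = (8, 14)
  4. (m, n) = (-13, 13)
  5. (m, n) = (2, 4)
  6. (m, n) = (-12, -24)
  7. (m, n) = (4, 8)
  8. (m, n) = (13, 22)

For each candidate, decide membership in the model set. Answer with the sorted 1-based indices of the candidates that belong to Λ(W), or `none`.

3, 5, 8

Compute τ' = (1−√5)/2 = -0.6180, so π⊥(m,n) = m -0.6180·n.
candidate 1: (m,n)=(-4,-6) → π∥ = -4-6·τ ≈ -13.7082, π⊥ = -4-6·τ' ≈ -0.2918 ∉ [-0.9, -0.3) ⇒ out
candidate 2: (m,n)=(-2,-4) → π∥ = -2-4·τ ≈ -8.4721, π⊥ = -2-4·τ' ≈ 0.4721 ∉ [-0.9, -0.3) ⇒ out
candidate 3: (m,n)=(8,14) → π∥ = 8+14·τ ≈ 30.6525, π⊥ = 8+14·τ' ≈ -0.6525 ∈ [-0.9, -0.3) ⇒ IN Λ
candidate 4: (m,n)=(-13,13) → π∥ = -13+13·τ ≈ 8.0344, π⊥ = -13+13·τ' ≈ -21.0344 ∉ [-0.9, -0.3) ⇒ out
candidate 5: (m,n)=(2,4) → π∥ = 2+4·τ ≈ 8.4721, π⊥ = 2+4·τ' ≈ -0.4721 ∈ [-0.9, -0.3) ⇒ IN Λ
candidate 6: (m,n)=(-12,-24) → π∥ = -12-24·τ ≈ -50.8328, π⊥ = -12-24·τ' ≈ 2.8328 ∉ [-0.9, -0.3) ⇒ out
candidate 7: (m,n)=(4,8) → π∥ = 4+8·τ ≈ 16.9443, π⊥ = 4+8·τ' ≈ -0.9443 ∉ [-0.9, -0.3) ⇒ out
candidate 8: (m,n)=(13,22) → π∥ = 13+22·τ ≈ 48.5967, π⊥ = 13+22·τ' ≈ -0.5967 ∈ [-0.9, -0.3) ⇒ IN Λ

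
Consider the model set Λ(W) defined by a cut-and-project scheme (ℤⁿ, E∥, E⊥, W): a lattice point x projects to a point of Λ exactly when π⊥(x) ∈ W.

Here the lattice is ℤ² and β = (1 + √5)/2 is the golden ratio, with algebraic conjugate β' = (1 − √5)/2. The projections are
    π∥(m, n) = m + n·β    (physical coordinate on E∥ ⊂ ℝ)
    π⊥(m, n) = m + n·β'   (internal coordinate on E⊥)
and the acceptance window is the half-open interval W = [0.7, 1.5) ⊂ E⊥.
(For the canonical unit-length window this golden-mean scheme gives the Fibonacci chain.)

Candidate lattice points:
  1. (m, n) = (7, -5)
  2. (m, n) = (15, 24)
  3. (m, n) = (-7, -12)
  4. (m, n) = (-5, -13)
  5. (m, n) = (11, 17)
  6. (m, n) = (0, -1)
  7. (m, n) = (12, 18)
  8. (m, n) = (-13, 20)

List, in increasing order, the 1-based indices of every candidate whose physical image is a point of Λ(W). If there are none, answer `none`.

7

Numerically β ≈ 1.6180 and β' = −1/β ≈ -0.6180.
#1 (7,-5): internal coord 7 + (-5)·β' = +10.0902; +10.0902 ∉ [0.7, 1.5) → out
#2 (15,24): internal coord 15 + (24)·β' = +0.1672; +0.1672 ∉ [0.7, 1.5) → out
#3 (-7,-12): internal coord -7 + (-12)·β' = +0.4164; +0.4164 ∉ [0.7, 1.5) → out
#4 (-5,-13): internal coord -5 + (-13)·β' = +3.0344; +3.0344 ∉ [0.7, 1.5) → out
#5 (11,17): internal coord 11 + (17)·β' = +0.4934; +0.4934 ∉ [0.7, 1.5) → out
#6 (0,-1): internal coord 0 + (-1)·β' = +0.6180; +0.6180 ∉ [0.7, 1.5) → out
#7 (12,18): internal coord 12 + (18)·β' = +0.8754; +0.8754 ∈ [0.7, 1.5) → IN Λ
#8 (-13,20): internal coord -13 + (20)·β' = -25.3607; -25.3607 ∉ [0.7, 1.5) → out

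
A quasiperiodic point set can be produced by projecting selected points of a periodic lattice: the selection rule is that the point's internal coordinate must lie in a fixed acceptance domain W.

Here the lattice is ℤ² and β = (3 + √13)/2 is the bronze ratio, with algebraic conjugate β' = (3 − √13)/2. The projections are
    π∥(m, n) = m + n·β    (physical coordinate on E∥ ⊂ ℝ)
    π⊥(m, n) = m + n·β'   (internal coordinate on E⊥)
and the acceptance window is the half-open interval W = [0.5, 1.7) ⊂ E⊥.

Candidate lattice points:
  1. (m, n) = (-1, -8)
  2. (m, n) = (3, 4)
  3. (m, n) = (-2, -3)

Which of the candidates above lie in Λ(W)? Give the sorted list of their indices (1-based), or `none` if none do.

1

β' = (3−√13)/2 ≈ -0.3028.
#1 (-1,-8): internal coord -1 + (-8)·β' = +1.4222; +1.4222 ∈ [0.5, 1.7) → IN Λ
#2 (3,4): internal coord 3 + (4)·β' = +1.7889; +1.7889 ∉ [0.5, 1.7) → out
#3 (-2,-3): internal coord -2 + (-3)·β' = -1.0917; -1.0917 ∉ [0.5, 1.7) → out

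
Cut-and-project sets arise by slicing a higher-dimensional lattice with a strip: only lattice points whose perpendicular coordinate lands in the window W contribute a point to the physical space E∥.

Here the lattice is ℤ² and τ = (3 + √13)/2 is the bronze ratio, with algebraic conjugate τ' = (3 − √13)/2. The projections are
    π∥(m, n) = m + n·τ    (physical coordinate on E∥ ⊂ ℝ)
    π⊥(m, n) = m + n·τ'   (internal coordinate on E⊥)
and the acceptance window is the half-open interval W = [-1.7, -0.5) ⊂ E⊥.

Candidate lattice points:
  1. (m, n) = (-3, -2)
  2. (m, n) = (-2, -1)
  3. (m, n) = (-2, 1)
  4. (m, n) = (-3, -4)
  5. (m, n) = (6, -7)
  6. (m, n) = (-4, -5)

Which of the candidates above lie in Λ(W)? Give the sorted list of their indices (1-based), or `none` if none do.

Compute τ' = (3−√13)/2 = -0.302776, so π⊥(m,n) = m -0.302776·n.
#1 (-3,-2): internal coord -3 + (-2)·τ' = -2.394449; -2.394449 ∉ [-1.7, -0.5) → out
#2 (-2,-1): internal coord -2 + (-1)·τ' = -1.697224; -1.697224 ∈ [-1.7, -0.5) → IN Λ
#3 (-2,1): internal coord -2 + (1)·τ' = -2.302776; -2.302776 ∉ [-1.7, -0.5) → out
#4 (-3,-4): internal coord -3 + (-4)·τ' = -1.788897; -1.788897 ∉ [-1.7, -0.5) → out
#5 (6,-7): internal coord 6 + (-7)·τ' = +8.119429; +8.119429 ∉ [-1.7, -0.5) → out
#6 (-4,-5): internal coord -4 + (-5)·τ' = -2.486122; -2.486122 ∉ [-1.7, -0.5) → out

2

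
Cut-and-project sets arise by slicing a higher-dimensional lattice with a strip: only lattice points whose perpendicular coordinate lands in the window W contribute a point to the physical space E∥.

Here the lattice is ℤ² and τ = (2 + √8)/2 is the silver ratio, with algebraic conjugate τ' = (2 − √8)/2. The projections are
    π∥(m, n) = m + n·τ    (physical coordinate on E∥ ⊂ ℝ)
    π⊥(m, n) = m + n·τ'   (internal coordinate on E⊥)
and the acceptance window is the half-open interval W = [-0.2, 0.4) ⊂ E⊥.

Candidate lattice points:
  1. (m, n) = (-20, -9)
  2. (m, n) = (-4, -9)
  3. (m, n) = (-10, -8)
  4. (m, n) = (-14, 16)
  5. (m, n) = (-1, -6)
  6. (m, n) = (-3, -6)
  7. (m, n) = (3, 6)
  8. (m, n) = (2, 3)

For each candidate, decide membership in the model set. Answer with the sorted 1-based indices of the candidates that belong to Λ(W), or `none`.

none

τ' = (2−√8)/2 ≈ -0.41421.
#1 (-20,-9): internal coord -20 + (-9)·τ' = -16.27208; -16.27208 ∉ [-0.2, 0.4) → out
#2 (-4,-9): internal coord -4 + (-9)·τ' = -0.27208; -0.27208 ∉ [-0.2, 0.4) → out
#3 (-10,-8): internal coord -10 + (-8)·τ' = -6.68629; -6.68629 ∉ [-0.2, 0.4) → out
#4 (-14,16): internal coord -14 + (16)·τ' = -20.62742; -20.62742 ∉ [-0.2, 0.4) → out
#5 (-1,-6): internal coord -1 + (-6)·τ' = +1.48528; +1.48528 ∉ [-0.2, 0.4) → out
#6 (-3,-6): internal coord -3 + (-6)·τ' = -0.51472; -0.51472 ∉ [-0.2, 0.4) → out
#7 (3,6): internal coord 3 + (6)·τ' = +0.51472; +0.51472 ∉ [-0.2, 0.4) → out
#8 (2,3): internal coord 2 + (3)·τ' = +0.75736; +0.75736 ∉ [-0.2, 0.4) → out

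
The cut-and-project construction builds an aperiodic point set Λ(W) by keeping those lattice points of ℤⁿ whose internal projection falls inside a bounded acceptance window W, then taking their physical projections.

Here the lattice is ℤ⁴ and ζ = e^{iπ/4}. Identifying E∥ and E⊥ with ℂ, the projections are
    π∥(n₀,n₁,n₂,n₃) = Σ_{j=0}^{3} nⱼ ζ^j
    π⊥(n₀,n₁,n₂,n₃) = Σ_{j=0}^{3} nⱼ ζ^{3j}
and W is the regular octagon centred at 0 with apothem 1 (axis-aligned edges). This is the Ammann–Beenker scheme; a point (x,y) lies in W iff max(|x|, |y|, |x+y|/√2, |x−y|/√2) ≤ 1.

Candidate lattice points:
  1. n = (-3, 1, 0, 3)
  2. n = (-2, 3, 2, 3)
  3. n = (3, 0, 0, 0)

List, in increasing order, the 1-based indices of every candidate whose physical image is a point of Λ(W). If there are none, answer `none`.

π⊥(n) = n₀ + n₁ζ³ + n₂ζ⁶ + n₃ζ⁹ where ζ = e^{iπ/4}.
candidate 1: n = (-3, 1, 0, 3) → π⊥ ≈ (-1.58579, +2.82843); max(|x|,|y|,|x±y|/√2) = 3.12132 > 1 ⇒ ∉ W
candidate 2: n = (-2, 3, 2, 3) → π⊥ ≈ (-2.00000, +2.24264); max(|x|,|y|,|x±y|/√2) = 3.00000 > 1 ⇒ ∉ W
candidate 3: n = (3, 0, 0, 0) → π⊥ ≈ (+3.00000, +0.00000); max(|x|,|y|,|x±y|/√2) = 3.00000 > 1 ⇒ ∉ W

none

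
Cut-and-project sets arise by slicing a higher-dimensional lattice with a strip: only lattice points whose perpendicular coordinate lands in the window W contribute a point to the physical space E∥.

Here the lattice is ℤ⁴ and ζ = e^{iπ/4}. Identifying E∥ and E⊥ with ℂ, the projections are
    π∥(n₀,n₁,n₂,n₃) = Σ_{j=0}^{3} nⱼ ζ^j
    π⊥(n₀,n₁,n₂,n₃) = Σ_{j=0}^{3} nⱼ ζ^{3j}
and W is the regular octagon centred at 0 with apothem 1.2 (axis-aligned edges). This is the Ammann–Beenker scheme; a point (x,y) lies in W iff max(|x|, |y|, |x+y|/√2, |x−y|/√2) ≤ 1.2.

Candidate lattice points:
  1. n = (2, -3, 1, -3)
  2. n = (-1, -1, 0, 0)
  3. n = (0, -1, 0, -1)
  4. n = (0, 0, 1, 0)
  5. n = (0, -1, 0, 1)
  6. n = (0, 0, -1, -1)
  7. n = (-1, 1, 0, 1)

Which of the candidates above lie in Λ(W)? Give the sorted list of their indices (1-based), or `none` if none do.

2, 4, 6

With ζ = e^{iπ/4} the internal vectors are ζ^0,ζ^3,ζ^6,ζ^9.
#1 (2, -3, 1, -3): internal (2.00000, -5.24264); octagon support 5.24264 vs apothem 1.2 → ∉ W
#2 (-1, -1, 0, 0): internal (-0.29289, -0.70711); octagon support 0.70711 vs apothem 1.2 → ∈ W
#3 (0, -1, 0, -1): internal (0.00000, -1.41421); octagon support 1.41421 vs apothem 1.2 → ∉ W
#4 (0, 0, 1, 0): internal (0.00000, -1.00000); octagon support 1.00000 vs apothem 1.2 → ∈ W
#5 (0, -1, 0, 1): internal (1.41421, 0.00000); octagon support 1.41421 vs apothem 1.2 → ∉ W
#6 (0, 0, -1, -1): internal (-0.70711, 0.29289); octagon support 0.70711 vs apothem 1.2 → ∈ W
#7 (-1, 1, 0, 1): internal (-1.00000, 1.41421); octagon support 1.70711 vs apothem 1.2 → ∉ W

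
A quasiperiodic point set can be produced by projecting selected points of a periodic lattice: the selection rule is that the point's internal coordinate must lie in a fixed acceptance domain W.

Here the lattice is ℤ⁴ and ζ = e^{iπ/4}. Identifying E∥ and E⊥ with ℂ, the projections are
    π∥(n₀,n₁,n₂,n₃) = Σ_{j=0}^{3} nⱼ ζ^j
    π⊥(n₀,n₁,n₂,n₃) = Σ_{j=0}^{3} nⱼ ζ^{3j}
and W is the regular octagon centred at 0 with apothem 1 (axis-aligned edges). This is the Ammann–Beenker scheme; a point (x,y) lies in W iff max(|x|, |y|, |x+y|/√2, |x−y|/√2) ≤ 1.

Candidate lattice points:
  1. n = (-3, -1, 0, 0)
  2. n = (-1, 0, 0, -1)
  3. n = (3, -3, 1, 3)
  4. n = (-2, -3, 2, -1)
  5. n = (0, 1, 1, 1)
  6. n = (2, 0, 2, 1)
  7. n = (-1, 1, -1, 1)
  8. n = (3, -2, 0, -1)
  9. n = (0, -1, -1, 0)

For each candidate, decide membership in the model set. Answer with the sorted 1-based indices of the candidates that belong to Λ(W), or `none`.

5, 9

With ζ = e^{iπ/4} the internal vectors are ζ^0,ζ^3,ζ^6,ζ^9.
candidate 1: n = (-3, -1, 0, 0) → π⊥ ≈ (-2.29289, -0.70711); max(|x|,|y|,|x±y|/√2) = 2.29289 > 1 ⇒ ∉ W
candidate 2: n = (-1, 0, 0, -1) → π⊥ ≈ (-1.70711, -0.70711); max(|x|,|y|,|x±y|/√2) = 1.70711 > 1 ⇒ ∉ W
candidate 3: n = (3, -3, 1, 3) → π⊥ ≈ (+7.24264, -1.00000); max(|x|,|y|,|x±y|/√2) = 7.24264 > 1 ⇒ ∉ W
candidate 4: n = (-2, -3, 2, -1) → π⊥ ≈ (-0.58579, -4.82843); max(|x|,|y|,|x±y|/√2) = 4.82843 > 1 ⇒ ∉ W
candidate 5: n = (0, 1, 1, 1) → π⊥ ≈ (+0.00000, +0.41421); max(|x|,|y|,|x±y|/√2) = 0.41421 ≤ 1 ⇒ ∈ W
candidate 6: n = (2, 0, 2, 1) → π⊥ ≈ (+2.70711, -1.29289); max(|x|,|y|,|x±y|/√2) = 2.82843 > 1 ⇒ ∉ W
candidate 7: n = (-1, 1, -1, 1) → π⊥ ≈ (-1.00000, +2.41421); max(|x|,|y|,|x±y|/√2) = 2.41421 > 1 ⇒ ∉ W
candidate 8: n = (3, -2, 0, -1) → π⊥ ≈ (+3.70711, -2.12132); max(|x|,|y|,|x±y|/√2) = 4.12132 > 1 ⇒ ∉ W
candidate 9: n = (0, -1, -1, 0) → π⊥ ≈ (+0.70711, +0.29289); max(|x|,|y|,|x±y|/√2) = 0.70711 ≤ 1 ⇒ ∈ W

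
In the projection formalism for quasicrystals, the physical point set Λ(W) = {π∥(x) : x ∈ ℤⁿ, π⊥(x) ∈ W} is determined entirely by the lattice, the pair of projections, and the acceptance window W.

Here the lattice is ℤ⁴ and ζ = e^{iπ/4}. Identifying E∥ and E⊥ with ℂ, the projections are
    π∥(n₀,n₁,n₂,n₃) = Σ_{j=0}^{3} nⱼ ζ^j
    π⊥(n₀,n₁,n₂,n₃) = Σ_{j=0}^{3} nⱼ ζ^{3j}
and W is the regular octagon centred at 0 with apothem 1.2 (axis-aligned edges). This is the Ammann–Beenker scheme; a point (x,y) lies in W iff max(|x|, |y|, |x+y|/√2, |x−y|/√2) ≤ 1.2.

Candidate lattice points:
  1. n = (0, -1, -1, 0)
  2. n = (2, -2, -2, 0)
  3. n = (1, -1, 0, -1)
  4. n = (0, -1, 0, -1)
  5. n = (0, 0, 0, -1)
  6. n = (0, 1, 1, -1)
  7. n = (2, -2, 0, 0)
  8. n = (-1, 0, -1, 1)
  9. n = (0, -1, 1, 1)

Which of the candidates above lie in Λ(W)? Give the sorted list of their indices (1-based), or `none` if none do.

π⊥(n) = n₀ + n₁ζ³ + n₂ζ⁶ + n₃ζ⁹ where ζ = e^{iπ/4}.
#1 (0, -1, -1, 0): internal (0.70711, 0.29289); octagon support 0.70711 vs apothem 1.2 → ∈ W
#2 (2, -2, -2, 0): internal (3.41421, 0.58579); octagon support 3.41421 vs apothem 1.2 → ∉ W
#3 (1, -1, 0, -1): internal (1.00000, -1.41421); octagon support 1.70711 vs apothem 1.2 → ∉ W
#4 (0, -1, 0, -1): internal (0.00000, -1.41421); octagon support 1.41421 vs apothem 1.2 → ∉ W
#5 (0, 0, 0, -1): internal (-0.70711, -0.70711); octagon support 1.00000 vs apothem 1.2 → ∈ W
#6 (0, 1, 1, -1): internal (-1.41421, -1.00000); octagon support 1.70711 vs apothem 1.2 → ∉ W
#7 (2, -2, 0, 0): internal (3.41421, -1.41421); octagon support 3.41421 vs apothem 1.2 → ∉ W
#8 (-1, 0, -1, 1): internal (-0.29289, 1.70711); octagon support 1.70711 vs apothem 1.2 → ∉ W
#9 (0, -1, 1, 1): internal (1.41421, -1.00000); octagon support 1.70711 vs apothem 1.2 → ∉ W

1, 5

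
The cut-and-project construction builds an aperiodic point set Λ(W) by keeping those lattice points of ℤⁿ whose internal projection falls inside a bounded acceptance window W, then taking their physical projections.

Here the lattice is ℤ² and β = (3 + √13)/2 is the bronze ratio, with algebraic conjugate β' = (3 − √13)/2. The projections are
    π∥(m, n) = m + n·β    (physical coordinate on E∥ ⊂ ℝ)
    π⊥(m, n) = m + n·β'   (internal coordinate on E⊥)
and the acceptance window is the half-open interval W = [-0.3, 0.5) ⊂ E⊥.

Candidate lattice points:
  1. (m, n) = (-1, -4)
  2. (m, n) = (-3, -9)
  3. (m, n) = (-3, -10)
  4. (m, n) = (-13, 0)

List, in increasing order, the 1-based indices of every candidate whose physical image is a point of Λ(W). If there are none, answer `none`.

1, 2, 3

β' = (3−√13)/2 ≈ -0.30278.
candidate 1: (m,n)=(-1,-4) → π∥ = -1-4·β ≈ -14.21110, π⊥ = -1-4·β' ≈ 0.21110 ∈ [-0.3, 0.5) ⇒ IN Λ
candidate 2: (m,n)=(-3,-9) → π∥ = -3-9·β ≈ -32.72498, π⊥ = -3-9·β' ≈ -0.27502 ∈ [-0.3, 0.5) ⇒ IN Λ
candidate 3: (m,n)=(-3,-10) → π∥ = -3-10·β ≈ -36.02776, π⊥ = -3-10·β' ≈ 0.02776 ∈ [-0.3, 0.5) ⇒ IN Λ
candidate 4: (m,n)=(-13,0) → π∥ = -13+0·β ≈ -13.00000, π⊥ = -13+0·β' ≈ -13.00000 ∉ [-0.3, 0.5) ⇒ out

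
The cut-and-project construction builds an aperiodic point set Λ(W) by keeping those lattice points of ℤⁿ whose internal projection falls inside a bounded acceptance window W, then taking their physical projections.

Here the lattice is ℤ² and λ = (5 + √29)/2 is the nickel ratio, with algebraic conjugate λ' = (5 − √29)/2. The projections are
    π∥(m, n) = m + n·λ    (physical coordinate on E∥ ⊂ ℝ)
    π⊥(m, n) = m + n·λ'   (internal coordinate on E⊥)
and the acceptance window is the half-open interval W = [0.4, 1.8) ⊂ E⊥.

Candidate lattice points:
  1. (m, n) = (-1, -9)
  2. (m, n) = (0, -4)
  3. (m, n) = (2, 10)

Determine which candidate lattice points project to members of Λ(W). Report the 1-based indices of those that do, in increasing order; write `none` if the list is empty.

1, 2

Numerically λ ≈ 5.19258 and λ' = −1/λ ≈ -0.19258.
candidate 1: (m,n)=(-1,-9) → π∥ = -1-9·λ ≈ -47.73324, π⊥ = -1-9·λ' ≈ 0.73324 ∈ [0.4, 1.8) ⇒ IN Λ
candidate 2: (m,n)=(0,-4) → π∥ = 0-4·λ ≈ -20.77033, π⊥ = 0-4·λ' ≈ 0.77033 ∈ [0.4, 1.8) ⇒ IN Λ
candidate 3: (m,n)=(2,10) → π∥ = 2+10·λ ≈ 53.92582, π⊥ = 2+10·λ' ≈ 0.07418 ∉ [0.4, 1.8) ⇒ out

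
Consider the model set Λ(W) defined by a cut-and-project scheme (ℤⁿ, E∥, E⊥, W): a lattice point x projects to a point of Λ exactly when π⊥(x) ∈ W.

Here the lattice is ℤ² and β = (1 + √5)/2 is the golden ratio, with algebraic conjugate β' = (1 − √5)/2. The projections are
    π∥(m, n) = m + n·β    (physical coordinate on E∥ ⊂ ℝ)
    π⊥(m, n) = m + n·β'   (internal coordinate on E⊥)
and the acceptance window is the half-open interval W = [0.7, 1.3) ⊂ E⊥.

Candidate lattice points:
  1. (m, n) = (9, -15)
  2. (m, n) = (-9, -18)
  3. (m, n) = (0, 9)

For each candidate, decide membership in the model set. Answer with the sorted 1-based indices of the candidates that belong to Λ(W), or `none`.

none

Numerically β ≈ 1.618034 and β' = −1/β ≈ -0.618034.
#1 (9,-15): internal coord 9 + (-15)·β' = +18.270510; +18.270510 ∉ [0.7, 1.3) → out
#2 (-9,-18): internal coord -9 + (-18)·β' = +2.124612; +2.124612 ∉ [0.7, 1.3) → out
#3 (0,9): internal coord 0 + (9)·β' = -5.562306; -5.562306 ∉ [0.7, 1.3) → out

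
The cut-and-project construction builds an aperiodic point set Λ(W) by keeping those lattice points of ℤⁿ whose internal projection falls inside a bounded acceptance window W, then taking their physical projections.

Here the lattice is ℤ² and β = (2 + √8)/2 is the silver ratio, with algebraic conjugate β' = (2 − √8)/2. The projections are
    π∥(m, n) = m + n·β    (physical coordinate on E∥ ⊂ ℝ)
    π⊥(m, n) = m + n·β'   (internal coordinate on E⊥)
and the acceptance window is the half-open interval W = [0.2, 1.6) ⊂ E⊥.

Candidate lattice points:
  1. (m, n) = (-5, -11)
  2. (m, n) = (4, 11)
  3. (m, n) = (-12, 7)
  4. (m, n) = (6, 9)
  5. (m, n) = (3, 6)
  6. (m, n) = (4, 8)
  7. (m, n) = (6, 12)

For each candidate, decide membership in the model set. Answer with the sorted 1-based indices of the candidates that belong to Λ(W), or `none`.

Numerically β ≈ 2.4142 and β' = −1/β ≈ -0.4142.
#1 (-5,-11): internal coord -5 + (-11)·β' = -0.4437; -0.4437 ∉ [0.2, 1.6) → out
#2 (4,11): internal coord 4 + (11)·β' = -0.5563; -0.5563 ∉ [0.2, 1.6) → out
#3 (-12,7): internal coord -12 + (7)·β' = -14.8995; -14.8995 ∉ [0.2, 1.6) → out
#4 (6,9): internal coord 6 + (9)·β' = +2.2721; +2.2721 ∉ [0.2, 1.6) → out
#5 (3,6): internal coord 3 + (6)·β' = +0.5147; +0.5147 ∈ [0.2, 1.6) → IN Λ
#6 (4,8): internal coord 4 + (8)·β' = +0.6863; +0.6863 ∈ [0.2, 1.6) → IN Λ
#7 (6,12): internal coord 6 + (12)·β' = +1.0294; +1.0294 ∈ [0.2, 1.6) → IN Λ

5, 6, 7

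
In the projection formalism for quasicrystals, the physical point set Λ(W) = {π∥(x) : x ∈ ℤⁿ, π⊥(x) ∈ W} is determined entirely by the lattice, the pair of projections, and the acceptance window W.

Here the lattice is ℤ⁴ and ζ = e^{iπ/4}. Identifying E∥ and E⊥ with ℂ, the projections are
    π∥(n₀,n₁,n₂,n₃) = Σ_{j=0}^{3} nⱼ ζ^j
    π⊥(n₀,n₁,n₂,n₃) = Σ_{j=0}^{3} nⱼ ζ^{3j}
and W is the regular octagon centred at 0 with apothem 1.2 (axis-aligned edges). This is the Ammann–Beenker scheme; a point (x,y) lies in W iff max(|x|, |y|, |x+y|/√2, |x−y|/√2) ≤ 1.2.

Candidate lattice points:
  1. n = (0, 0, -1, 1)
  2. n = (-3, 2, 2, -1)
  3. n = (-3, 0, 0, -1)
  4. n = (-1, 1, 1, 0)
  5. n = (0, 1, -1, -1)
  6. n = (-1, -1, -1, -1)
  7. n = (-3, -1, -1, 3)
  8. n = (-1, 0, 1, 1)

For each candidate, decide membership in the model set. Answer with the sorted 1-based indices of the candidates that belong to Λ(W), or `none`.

6, 8

With ζ = e^{iπ/4} the internal vectors are ζ^0,ζ^3,ζ^6,ζ^9.
#1 (0, 0, -1, 1): internal (0.707107, 1.707107); octagon support 1.707107 vs apothem 1.2 → ∉ W
#2 (-3, 2, 2, -1): internal (-5.121320, -1.292893); octagon support 5.121320 vs apothem 1.2 → ∉ W
#3 (-3, 0, 0, -1): internal (-3.707107, -0.707107); octagon support 3.707107 vs apothem 1.2 → ∉ W
#4 (-1, 1, 1, 0): internal (-1.707107, -0.292893); octagon support 1.707107 vs apothem 1.2 → ∉ W
#5 (0, 1, -1, -1): internal (-1.414214, 1.000000); octagon support 1.707107 vs apothem 1.2 → ∉ W
#6 (-1, -1, -1, -1): internal (-1.000000, -0.414214); octagon support 1.000000 vs apothem 1.2 → ∈ W
#7 (-3, -1, -1, 3): internal (-0.171573, 2.414214); octagon support 2.414214 vs apothem 1.2 → ∉ W
#8 (-1, 0, 1, 1): internal (-0.292893, -0.292893); octagon support 0.414214 vs apothem 1.2 → ∈ W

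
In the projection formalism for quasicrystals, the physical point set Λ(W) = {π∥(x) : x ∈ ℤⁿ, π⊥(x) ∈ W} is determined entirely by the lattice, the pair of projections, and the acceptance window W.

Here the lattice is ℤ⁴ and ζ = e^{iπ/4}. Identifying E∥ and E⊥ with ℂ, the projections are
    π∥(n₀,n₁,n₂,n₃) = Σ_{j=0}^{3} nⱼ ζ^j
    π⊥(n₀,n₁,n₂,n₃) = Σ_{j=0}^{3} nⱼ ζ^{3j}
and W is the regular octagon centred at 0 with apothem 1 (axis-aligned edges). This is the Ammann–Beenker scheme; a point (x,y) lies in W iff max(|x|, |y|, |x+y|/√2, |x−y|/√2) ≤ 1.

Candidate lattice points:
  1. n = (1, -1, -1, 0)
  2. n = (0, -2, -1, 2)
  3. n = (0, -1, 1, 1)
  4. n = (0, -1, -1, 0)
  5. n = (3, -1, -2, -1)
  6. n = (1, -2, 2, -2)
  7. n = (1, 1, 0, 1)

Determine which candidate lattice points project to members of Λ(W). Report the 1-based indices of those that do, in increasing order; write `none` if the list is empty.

4

With ζ = e^{iπ/4} the internal vectors are ζ^0,ζ^3,ζ^6,ζ^9.
#1 (1, -1, -1, 0): internal (1.7071, 0.2929); octagon support 1.7071 vs apothem 1 → ∉ W
#2 (0, -2, -1, 2): internal (2.8284, 1.0000); octagon support 2.8284 vs apothem 1 → ∉ W
#3 (0, -1, 1, 1): internal (1.4142, -1.0000); octagon support 1.7071 vs apothem 1 → ∉ W
#4 (0, -1, -1, 0): internal (0.7071, 0.2929); octagon support 0.7071 vs apothem 1 → ∈ W
#5 (3, -1, -2, -1): internal (3.0000, 0.5858); octagon support 3.0000 vs apothem 1 → ∉ W
#6 (1, -2, 2, -2): internal (1.0000, -4.8284); octagon support 4.8284 vs apothem 1 → ∉ W
#7 (1, 1, 0, 1): internal (1.0000, 1.4142); octagon support 1.7071 vs apothem 1 → ∉ W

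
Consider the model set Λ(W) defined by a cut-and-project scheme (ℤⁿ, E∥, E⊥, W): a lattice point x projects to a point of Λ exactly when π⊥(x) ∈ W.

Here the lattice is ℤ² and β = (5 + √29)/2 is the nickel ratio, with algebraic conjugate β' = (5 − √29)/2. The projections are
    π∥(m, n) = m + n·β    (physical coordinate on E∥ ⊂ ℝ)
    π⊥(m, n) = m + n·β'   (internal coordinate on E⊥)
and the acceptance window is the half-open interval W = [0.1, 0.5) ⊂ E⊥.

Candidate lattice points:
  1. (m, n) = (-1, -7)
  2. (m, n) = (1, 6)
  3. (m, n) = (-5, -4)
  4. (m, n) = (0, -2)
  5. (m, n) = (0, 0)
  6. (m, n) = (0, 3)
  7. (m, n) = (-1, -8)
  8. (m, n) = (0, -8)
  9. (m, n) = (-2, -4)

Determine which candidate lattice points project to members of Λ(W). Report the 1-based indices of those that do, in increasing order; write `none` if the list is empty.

1, 4

Compute β' = (5−√29)/2 = -0.19258, so π⊥(m,n) = m -0.19258·n.
[1] lift (-1,-7): star map gives 0.34808; window check 0.1 ≤ 0.34808 < 0.5 is true → IN Λ
[2] lift (1,6): star map gives -0.15549; window check 0.1 ≤ -0.15549 < 0.5 is false → out
[3] lift (-5,-4): star map gives -4.22967; window check 0.1 ≤ -4.22967 < 0.5 is false → out
[4] lift (0,-2): star map gives 0.38516; window check 0.1 ≤ 0.38516 < 0.5 is true → IN Λ
[5] lift (0,0): star map gives 0.00000; window check 0.1 ≤ 0.00000 < 0.5 is false → out
[6] lift (0,3): star map gives -0.57775; window check 0.1 ≤ -0.57775 < 0.5 is false → out
[7] lift (-1,-8): star map gives 0.54066; window check 0.1 ≤ 0.54066 < 0.5 is false → out
[8] lift (0,-8): star map gives 1.54066; window check 0.1 ≤ 1.54066 < 0.5 is false → out
[9] lift (-2,-4): star map gives -1.22967; window check 0.1 ≤ -1.22967 < 0.5 is false → out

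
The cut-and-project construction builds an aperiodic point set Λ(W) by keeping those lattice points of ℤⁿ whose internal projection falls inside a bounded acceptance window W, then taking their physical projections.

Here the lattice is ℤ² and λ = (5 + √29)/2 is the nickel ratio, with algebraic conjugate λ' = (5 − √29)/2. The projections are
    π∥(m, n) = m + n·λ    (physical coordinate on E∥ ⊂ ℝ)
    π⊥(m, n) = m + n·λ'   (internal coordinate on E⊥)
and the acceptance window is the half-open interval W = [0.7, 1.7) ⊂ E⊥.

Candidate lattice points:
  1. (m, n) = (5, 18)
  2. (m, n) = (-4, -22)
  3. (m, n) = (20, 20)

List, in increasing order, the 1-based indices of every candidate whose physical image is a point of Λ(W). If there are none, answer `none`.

1

Compute λ' = (5−√29)/2 = -0.1926, so π⊥(m,n) = m -0.1926·n.
[1] lift (5,18): star map gives 1.5335; window check 0.7 ≤ 1.5335 < 1.7 is true → IN Λ
[2] lift (-4,-22): star map gives 0.2368; window check 0.7 ≤ 0.2368 < 1.7 is false → out
[3] lift (20,20): star map gives 16.1484; window check 0.7 ≤ 16.1484 < 1.7 is false → out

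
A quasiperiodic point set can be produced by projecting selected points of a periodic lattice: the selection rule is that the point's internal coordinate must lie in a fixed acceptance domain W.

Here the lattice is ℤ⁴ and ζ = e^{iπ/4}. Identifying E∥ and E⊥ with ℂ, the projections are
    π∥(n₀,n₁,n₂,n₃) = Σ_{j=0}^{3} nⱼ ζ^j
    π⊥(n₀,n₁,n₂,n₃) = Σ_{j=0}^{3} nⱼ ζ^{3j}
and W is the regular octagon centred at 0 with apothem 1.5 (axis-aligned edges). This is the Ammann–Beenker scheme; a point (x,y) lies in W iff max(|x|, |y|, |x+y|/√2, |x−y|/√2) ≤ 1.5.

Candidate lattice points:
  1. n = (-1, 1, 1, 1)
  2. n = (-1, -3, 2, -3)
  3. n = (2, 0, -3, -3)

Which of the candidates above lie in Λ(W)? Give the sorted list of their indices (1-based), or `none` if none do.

Internal map: ζ^{3j} for j=0..3 gives (1,0), (−√2/2,√2/2), (0,−1), (√2/2,√2/2).
#1 (-1, 1, 1, 1): internal (-1.000000, 0.414214); octagon support 1.000000 vs apothem 1.5 → ∈ W
#2 (-1, -3, 2, -3): internal (-1.000000, -6.242641); octagon support 6.242641 vs apothem 1.5 → ∉ W
#3 (2, 0, -3, -3): internal (-0.121320, 0.878680); octagon support 0.878680 vs apothem 1.5 → ∈ W

1, 3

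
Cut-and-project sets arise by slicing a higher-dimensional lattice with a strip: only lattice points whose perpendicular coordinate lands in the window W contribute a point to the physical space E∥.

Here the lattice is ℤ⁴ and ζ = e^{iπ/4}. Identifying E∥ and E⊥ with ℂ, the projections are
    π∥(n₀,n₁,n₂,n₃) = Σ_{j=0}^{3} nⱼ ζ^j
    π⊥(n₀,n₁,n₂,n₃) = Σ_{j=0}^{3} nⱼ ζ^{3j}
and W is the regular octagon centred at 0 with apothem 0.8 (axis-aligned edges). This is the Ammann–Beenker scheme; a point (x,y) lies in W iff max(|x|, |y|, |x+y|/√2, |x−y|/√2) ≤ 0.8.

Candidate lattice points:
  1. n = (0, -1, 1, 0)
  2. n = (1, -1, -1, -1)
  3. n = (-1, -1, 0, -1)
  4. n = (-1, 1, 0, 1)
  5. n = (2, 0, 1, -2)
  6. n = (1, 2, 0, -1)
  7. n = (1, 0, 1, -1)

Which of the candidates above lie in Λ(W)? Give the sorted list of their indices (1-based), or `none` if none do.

π⊥(n) = n₀ + n₁ζ³ + n₂ζ⁶ + n₃ζ⁹ where ζ = e^{iπ/4}.
candidate 1: n = (0, -1, 1, 0) → π⊥ ≈ (+0.70711, -1.70711); max(|x|,|y|,|x±y|/√2) = 1.70711 > 0.8 ⇒ ∉ W
candidate 2: n = (1, -1, -1, -1) → π⊥ ≈ (+1.00000, -0.41421); max(|x|,|y|,|x±y|/√2) = 1.00000 > 0.8 ⇒ ∉ W
candidate 3: n = (-1, -1, 0, -1) → π⊥ ≈ (-1.00000, -1.41421); max(|x|,|y|,|x±y|/√2) = 1.70711 > 0.8 ⇒ ∉ W
candidate 4: n = (-1, 1, 0, 1) → π⊥ ≈ (-1.00000, +1.41421); max(|x|,|y|,|x±y|/√2) = 1.70711 > 0.8 ⇒ ∉ W
candidate 5: n = (2, 0, 1, -2) → π⊥ ≈ (+0.58579, -2.41421); max(|x|,|y|,|x±y|/√2) = 2.41421 > 0.8 ⇒ ∉ W
candidate 6: n = (1, 2, 0, -1) → π⊥ ≈ (-1.12132, +0.70711); max(|x|,|y|,|x±y|/√2) = 1.29289 > 0.8 ⇒ ∉ W
candidate 7: n = (1, 0, 1, -1) → π⊥ ≈ (+0.29289, -1.70711); max(|x|,|y|,|x±y|/√2) = 1.70711 > 0.8 ⇒ ∉ W

none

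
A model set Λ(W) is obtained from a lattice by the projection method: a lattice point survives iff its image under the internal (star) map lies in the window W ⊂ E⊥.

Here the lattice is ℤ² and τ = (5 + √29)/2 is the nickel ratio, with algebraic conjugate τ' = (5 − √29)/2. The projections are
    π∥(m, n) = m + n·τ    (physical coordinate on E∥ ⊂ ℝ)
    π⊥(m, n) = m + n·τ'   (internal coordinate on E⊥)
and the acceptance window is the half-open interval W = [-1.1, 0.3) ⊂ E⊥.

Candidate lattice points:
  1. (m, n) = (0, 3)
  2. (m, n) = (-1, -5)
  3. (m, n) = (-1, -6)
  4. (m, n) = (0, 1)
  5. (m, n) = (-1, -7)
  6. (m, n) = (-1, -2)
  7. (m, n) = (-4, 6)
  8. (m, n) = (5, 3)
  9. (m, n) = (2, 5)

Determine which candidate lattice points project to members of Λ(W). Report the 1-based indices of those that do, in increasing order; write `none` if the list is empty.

1, 2, 3, 4, 6

Compute τ' = (5−√29)/2 = -0.192582, so π⊥(m,n) = m -0.192582·n.
#1 (0,3): internal coord 0 + (3)·τ' = -0.577747; -0.577747 ∈ [-1.1, 0.3) → IN Λ
#2 (-1,-5): internal coord -1 + (-5)·τ' = -0.037088; -0.037088 ∈ [-1.1, 0.3) → IN Λ
#3 (-1,-6): internal coord -1 + (-6)·τ' = +0.155494; +0.155494 ∈ [-1.1, 0.3) → IN Λ
#4 (0,1): internal coord 0 + (1)·τ' = -0.192582; -0.192582 ∈ [-1.1, 0.3) → IN Λ
#5 (-1,-7): internal coord -1 + (-7)·τ' = +0.348077; +0.348077 ∉ [-1.1, 0.3) → out
#6 (-1,-2): internal coord -1 + (-2)·τ' = -0.614835; -0.614835 ∈ [-1.1, 0.3) → IN Λ
#7 (-4,6): internal coord -4 + (6)·τ' = -5.155494; -5.155494 ∉ [-1.1, 0.3) → out
#8 (5,3): internal coord 5 + (3)·τ' = +4.422253; +4.422253 ∉ [-1.1, 0.3) → out
#9 (2,5): internal coord 2 + (5)·τ' = +1.037088; +1.037088 ∉ [-1.1, 0.3) → out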